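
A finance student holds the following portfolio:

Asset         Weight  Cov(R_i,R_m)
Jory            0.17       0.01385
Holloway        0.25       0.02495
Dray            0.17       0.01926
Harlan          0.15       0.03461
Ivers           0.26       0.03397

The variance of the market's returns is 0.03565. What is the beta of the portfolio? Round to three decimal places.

0.726

β_Jory = 0.01385 / 0.03565 = 0.3885
β_Holloway = 0.02495 / 0.03565 = 0.6999
β_Dray = 0.01926 / 0.03565 = 0.5403
β_Harlan = 0.03461 / 0.03565 = 0.9708
β_Ivers = 0.03397 / 0.03565 = 0.9529
β_P = Σ w_i β_i = 0.17×0.3885 + 0.25×0.6999 + 0.17×0.5403 + 0.15×0.9708 + 0.26×0.9529 = 0.7262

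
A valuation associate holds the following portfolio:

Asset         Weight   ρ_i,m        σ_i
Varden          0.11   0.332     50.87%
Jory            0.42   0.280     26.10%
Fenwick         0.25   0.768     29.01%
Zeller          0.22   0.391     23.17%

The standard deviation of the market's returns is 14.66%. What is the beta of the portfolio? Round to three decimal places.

0.852

β_Varden = 0.332 × 50.87% / 14.66% = 1.1520
β_Jory = 0.280 × 26.10% / 14.66% = 0.4985
β_Fenwick = 0.768 × 29.01% / 14.66% = 1.5198
β_Zeller = 0.391 × 23.17% / 14.66% = 0.6180
β_P = Σ w_i β_i = 0.11×1.1520 + 0.42×0.4985 + 0.25×1.5198 + 0.22×0.6180 = 0.8520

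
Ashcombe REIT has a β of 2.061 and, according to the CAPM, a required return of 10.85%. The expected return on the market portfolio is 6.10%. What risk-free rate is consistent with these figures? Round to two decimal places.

E(R) = R_f + β(E(R_m) − R_f) = R_f(1 − β) + β·E(R_m)
10.85% = R_f × (1 − 2.061) + 2.061 × 6.10%
10.85% = R_f × -1.061 + 12.57210%
R_f = (10.85% − 12.57210%) / -1.061 = 1.62%

1.62%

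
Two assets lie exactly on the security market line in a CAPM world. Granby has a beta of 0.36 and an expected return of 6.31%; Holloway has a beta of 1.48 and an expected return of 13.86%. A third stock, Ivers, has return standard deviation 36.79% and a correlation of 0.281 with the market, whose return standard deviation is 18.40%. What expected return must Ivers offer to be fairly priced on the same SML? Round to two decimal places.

MRP = (13.86% − 6.31%) / (1.48 − 0.36) = 6.7411%
R_f = 6.31% − 0.36 × 6.7411% = 3.8832%
β_Ivers = ρ·σ_i/σ_m = 0.281 × 36.79 / 18.40 = 0.5618
E(R_Ivers) = R_f + β × MRP = 3.8832% + 0.5618 × 6.7411% = 7.67%

7.67%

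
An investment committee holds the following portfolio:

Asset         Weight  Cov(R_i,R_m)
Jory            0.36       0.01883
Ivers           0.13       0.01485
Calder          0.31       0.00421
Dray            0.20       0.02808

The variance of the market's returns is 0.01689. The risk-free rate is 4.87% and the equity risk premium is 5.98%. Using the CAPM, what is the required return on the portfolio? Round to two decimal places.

β_Jory = 0.01883 / 0.01689 = 1.1149
β_Ivers = 0.01485 / 0.01689 = 0.8792
β_Calder = 0.00421 / 0.01689 = 0.2493
β_Dray = 0.02808 / 0.01689 = 1.6625
β_P = Σ w_i β_i = 0.36×1.1149 + 0.13×0.8792 + 0.31×0.2493 + 0.20×1.6625 = 0.9254
E(R_P) = R_f + β_P × MRP = 4.87% + 0.9254 × 5.98% = 10.40%

10.40%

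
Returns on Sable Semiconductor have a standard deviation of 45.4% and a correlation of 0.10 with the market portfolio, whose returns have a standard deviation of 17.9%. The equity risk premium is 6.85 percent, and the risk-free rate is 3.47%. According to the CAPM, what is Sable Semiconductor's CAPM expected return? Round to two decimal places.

β = ρ × σ_i / σ_m = 0.10 × 45.4% / 17.9% = 0.2536
E(R) = 3.47% + 0.2536 × 6.85% = 5.21%

5.21%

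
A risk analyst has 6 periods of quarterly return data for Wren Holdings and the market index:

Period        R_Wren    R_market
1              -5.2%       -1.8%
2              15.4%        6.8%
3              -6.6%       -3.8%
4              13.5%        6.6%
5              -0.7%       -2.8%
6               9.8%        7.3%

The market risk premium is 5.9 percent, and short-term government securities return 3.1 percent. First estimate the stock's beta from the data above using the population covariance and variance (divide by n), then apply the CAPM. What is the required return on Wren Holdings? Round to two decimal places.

Mean R_i = (-5.2 + 15.4 − 6.6 + 13.5 − 0.7 + 9.8) / 6 = 4.3667%
Mean R_m = (-1.8 + 6.8 − 3.8 + 6.6 − 2.8 + 7.3) / 6 = 2.0500%
Σ(R_i − R̄_i)(R_m − R̄_m) = 248.0500  ⇒  Cov = 248.0500 / 6 = 41.3417
Σ(R_m − R̄_m)² = 143.3950  ⇒  Var(R_m) = 143.3950 / 6 = 23.8992
β = Cov / Var(R_m) = 41.3417 / 23.8992 = 1.7298
E(R) = R_f + β × MRP = 3.1% + 1.7298 × 5.9% = 13.31%

13.31%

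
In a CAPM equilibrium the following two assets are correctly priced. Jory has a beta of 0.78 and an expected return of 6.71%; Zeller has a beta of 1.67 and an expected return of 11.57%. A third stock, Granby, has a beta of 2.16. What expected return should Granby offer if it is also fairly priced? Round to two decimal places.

14.25%

MRP (SML slope) = (11.57% − 6.71%) / (1.67 − 0.78) = 4.86% / 0.89 = 5.4607%
R_f (intercept) = 6.71% − 0.78 × 5.4607% = 2.4507%
E(R_Granby) = R_f + β × MRP = 2.4507% + 2.16 × 5.4607% = 14.25%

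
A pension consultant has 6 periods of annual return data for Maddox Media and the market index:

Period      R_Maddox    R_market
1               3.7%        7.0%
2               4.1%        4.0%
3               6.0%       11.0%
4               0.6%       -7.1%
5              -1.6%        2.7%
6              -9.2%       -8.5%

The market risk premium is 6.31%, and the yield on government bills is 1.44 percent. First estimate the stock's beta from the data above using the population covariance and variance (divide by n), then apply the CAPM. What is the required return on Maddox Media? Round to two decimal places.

Mean R_i = (3.7 + 4.1 + 6.0 + 0.6 − 1.6 − 9.2) / 6 = 0.6000%
Mean R_m = (7.0 + 4.0 + 11.0 − 7.1 + 2.7 − 8.5) / 6 = 1.5167%
Σ(R_i − R̄_i)(R_m − R̄_m) = 172.4600  ⇒  Cov = 172.4600 / 6 = 28.7433
Σ(R_m − R̄_m)² = 302.1483  ⇒  Var(R_m) = 302.1483 / 6 = 50.3581
β = Cov / Var(R_m) = 28.7433 / 50.3581 = 0.5708
E(R) = R_f + β × MRP = 1.44% + 0.5708 × 6.31% = 5.04%

5.04%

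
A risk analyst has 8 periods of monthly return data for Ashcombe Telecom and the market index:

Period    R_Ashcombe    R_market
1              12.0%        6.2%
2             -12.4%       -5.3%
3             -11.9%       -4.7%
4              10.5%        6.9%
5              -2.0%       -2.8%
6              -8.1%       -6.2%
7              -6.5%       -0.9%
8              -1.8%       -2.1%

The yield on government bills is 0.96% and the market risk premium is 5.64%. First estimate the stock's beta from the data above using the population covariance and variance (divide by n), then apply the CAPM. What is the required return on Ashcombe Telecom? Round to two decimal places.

Mean R_i = (12.0 − 12.4 − 11.9 + 10.5 − 2.0 − 8.1 − 6.5 − 1.8) / 8 = -2.5250%
Mean R_m = (6.2 − 5.3 − 4.7 + 6.9 − 2.8 − 6.2 − 0.9 − 2.1) / 8 = -1.1125%
Σ(R_i − R̄_i)(R_m − R̄_m) = 311.4775  ⇒  Cov = 311.4775 / 8 = 38.9347
Σ(R_m − R̄_m)² = 177.8288  ⇒  Var(R_m) = 177.8288 / 8 = 22.2286
β = Cov / Var(R_m) = 38.9347 / 22.2286 = 1.7516
E(R) = R_f + β × MRP = 0.96% + 1.7516 × 5.64% = 10.84%

10.84%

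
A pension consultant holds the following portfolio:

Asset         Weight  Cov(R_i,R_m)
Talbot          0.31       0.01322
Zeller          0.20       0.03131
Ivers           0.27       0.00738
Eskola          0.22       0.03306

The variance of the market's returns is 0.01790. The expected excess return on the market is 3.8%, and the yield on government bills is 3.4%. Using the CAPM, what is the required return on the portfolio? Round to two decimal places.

7.57%

β_Talbot = 0.01322 / 0.01790 = 0.7385
β_Zeller = 0.03131 / 0.01790 = 1.7492
β_Ivers = 0.00738 / 0.01790 = 0.4123
β_Eskola = 0.03306 / 0.01790 = 1.8469
β_P = Σ w_i β_i = 0.31×0.7385 + 0.20×1.7492 + 0.27×0.4123 + 0.22×1.8469 = 1.0964
E(R_P) = R_f + β_P × MRP = 3.4% + 1.0964 × 3.8% = 7.57%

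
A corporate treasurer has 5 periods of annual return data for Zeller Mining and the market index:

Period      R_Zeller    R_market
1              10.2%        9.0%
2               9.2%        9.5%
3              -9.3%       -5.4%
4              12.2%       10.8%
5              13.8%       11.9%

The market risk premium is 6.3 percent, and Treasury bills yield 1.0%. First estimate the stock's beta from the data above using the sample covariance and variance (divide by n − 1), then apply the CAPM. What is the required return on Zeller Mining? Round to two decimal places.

9.31%

Mean R_i = (10.2 + 9.2 − 9.3 + 12.2 + 13.8) / 5 = 7.2200%
Mean R_m = (9.0 + 9.5 − 5.4 + 10.8 + 11.9) / 5 = 7.1600%
Σ(R_i − R̄_i)(R_m − R̄_m) = 266.9240  ⇒  Cov = 266.9240 / 4 = 66.7310
Σ(R_m − R̄_m)² = 202.3320  ⇒  Var(R_m) = 202.3320 / 4 = 50.5830
β = Cov / Var(R_m) = 66.7310 / 50.5830 = 1.3192
E(R) = R_f + β × MRP = 1.0% + 1.3192 × 6.3% = 9.31%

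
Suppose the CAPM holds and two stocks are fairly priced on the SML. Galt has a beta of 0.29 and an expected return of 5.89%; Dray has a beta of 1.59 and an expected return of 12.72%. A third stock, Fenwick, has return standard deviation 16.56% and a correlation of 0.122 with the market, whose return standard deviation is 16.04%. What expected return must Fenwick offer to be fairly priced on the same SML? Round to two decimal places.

MRP = (12.72% − 5.89%) / (1.59 − 0.29) = 5.2538%
R_f = 5.89% − 0.29 × 5.2538% = 4.3664%
β_Fenwick = ρ·σ_i/σ_m = 0.122 × 16.56 / 16.04 = 0.1260
E(R_Fenwick) = R_f + β × MRP = 4.3664% + 0.1260 × 5.2538% = 5.03%

5.03%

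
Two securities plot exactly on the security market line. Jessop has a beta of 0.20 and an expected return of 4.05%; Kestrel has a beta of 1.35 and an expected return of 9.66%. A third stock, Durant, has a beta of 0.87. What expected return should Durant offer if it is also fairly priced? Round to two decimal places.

7.32%

MRP (SML slope) = (9.66% − 4.05%) / (1.35 − 0.20) = 5.61% / 1.15 = 4.8783%
R_f (intercept) = 4.05% − 0.20 × 4.8783% = 3.0743%
E(R_Durant) = R_f + β × MRP = 3.0743% + 0.87 × 4.8783% = 7.32%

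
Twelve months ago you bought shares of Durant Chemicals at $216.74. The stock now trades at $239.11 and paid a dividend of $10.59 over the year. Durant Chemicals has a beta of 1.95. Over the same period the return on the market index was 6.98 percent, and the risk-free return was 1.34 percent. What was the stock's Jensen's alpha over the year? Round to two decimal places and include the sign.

Realised HPR = (P1 + D1 − P0) / P0 = (239.11 + 10.59 − 216.74) / 216.74 = 32.96 / 216.74 = 15.2072%
MRP = 6.98% − 1.34% = 5.64%
CAPM required = R_f + β·MRP = 1.34% + 1.95 × 5.64% = 12.3380%
α = realised − required = 15.2072% − 12.3380% = +2.87%

+2.87%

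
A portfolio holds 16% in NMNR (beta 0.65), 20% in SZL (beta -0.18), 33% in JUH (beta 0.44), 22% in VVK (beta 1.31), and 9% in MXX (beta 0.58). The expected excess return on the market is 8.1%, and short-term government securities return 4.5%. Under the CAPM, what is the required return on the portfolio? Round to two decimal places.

8.98%

β_P = Σ w_i β_i = 0.16×0.65 + 0.20×-0.18 + 0.33×0.44 + 0.22×1.31 + 0.09×0.58 = 0.5536
E(R_P) = R_f + β_P × MRP = 4.5% + 0.5536 × 8.1% = 8.98%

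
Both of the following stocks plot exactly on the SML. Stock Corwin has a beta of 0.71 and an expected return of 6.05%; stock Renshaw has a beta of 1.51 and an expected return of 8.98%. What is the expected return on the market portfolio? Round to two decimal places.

7.11%

Both satisfy E(R) = R_f + β·MRP, so the slope of the SML is
MRP = (8.98% − 6.05%) / (1.51 − 0.71) = 2.93% / 0.80 = 3.6625%
R_f = E(R_Corwin) − β_Corwin·MRP = 6.05% − 0.71 × 3.6625% = 3.4496%
E(R_m) = R_f + MRP = 3.4496% + 3.6625% = 7.11%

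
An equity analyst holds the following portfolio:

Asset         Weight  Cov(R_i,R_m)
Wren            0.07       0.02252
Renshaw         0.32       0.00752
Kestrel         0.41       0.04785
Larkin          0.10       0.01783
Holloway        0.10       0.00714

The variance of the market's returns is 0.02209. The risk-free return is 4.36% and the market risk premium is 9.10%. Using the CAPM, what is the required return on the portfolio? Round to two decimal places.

β_Wren = 0.02252 / 0.02209 = 1.0195
β_Renshaw = 0.00752 / 0.02209 = 0.3404
β_Kestrel = 0.04785 / 0.02209 = 2.1661
β_Larkin = 0.01783 / 0.02209 = 0.8072
β_Holloway = 0.00714 / 0.02209 = 0.3232
β_P = Σ w_i β_i = 0.07×1.0195 + 0.32×0.3404 + 0.41×2.1661 + 0.10×0.8072 + 0.10×0.3232 = 1.1814
E(R_P) = R_f + β_P × MRP = 4.36% + 1.1814 × 9.10% = 15.11%

15.11%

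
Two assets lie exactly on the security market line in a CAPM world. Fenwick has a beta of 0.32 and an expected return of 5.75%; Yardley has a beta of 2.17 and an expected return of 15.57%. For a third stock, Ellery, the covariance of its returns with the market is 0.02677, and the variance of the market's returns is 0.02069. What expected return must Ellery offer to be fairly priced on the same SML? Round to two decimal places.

10.92%

MRP = (15.57% − 5.75%) / (2.17 − 0.32) = 5.3081%
R_f = 5.75% − 0.32 × 5.3081% = 4.0514%
β_Ellery = Cov / Var(R_m) = 0.02677 / 0.02069 = 1.2939
E(R_Ellery) = R_f + β × MRP = 4.0514% + 1.2939 × 5.3081% = 10.92%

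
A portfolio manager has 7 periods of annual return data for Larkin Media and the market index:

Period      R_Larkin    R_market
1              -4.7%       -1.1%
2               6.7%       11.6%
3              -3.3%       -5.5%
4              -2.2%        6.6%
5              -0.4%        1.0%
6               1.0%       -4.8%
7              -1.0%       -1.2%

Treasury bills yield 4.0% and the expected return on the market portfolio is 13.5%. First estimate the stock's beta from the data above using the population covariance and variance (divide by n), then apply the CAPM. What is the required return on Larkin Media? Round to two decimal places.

Mean R_i = (-4.7 + 6.7 − 3.3 − 2.2 − 0.4 + 1.0 − 1.0) / 7 = -0.5571%
Mean R_m = (-1.1 + 11.6 − 5.5 + 6.6 + 1.0 − 4.8 − 1.2) / 7 = 0.9429%
Σ(R_i − R̄_i)(R_m − R̄_m) = 86.1971  ⇒  Cov = 86.1971 / 7 = 12.3139
Σ(R_m − R̄_m)² = 228.8371  ⇒  Var(R_m) = 228.8371 / 7 = 32.6910
β = Cov / Var(R_m) = 12.3139 / 32.6910 = 0.3767
MRP = 13.5% − 4.0% = 9.50%
E(R) = R_f + β × MRP = 4.0% + 0.3767 × 9.5% = 7.58%

7.58%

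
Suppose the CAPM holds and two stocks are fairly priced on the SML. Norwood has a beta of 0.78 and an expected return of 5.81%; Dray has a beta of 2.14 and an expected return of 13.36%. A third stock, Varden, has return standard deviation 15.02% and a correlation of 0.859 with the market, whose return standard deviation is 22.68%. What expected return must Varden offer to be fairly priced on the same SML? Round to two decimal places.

4.64%

MRP = (13.36% − 5.81%) / (2.14 − 0.78) = 5.5515%
R_f = 5.81% − 0.78 × 5.5515% = 1.4798%
β_Varden = ρ·σ_i/σ_m = 0.859 × 15.02 / 22.68 = 0.5689
E(R_Varden) = R_f + β × MRP = 1.4798% + 0.5689 × 5.5515% = 4.64%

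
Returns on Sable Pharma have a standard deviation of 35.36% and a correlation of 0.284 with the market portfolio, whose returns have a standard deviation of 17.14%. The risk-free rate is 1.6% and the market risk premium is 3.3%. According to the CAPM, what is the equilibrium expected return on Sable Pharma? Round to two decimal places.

β = ρ × σ_i / σ_m = 0.284 × 35.36% / 17.14% = 0.5859
E(R) = 1.6% + 0.5859 × 3.3% = 3.53%

3.53%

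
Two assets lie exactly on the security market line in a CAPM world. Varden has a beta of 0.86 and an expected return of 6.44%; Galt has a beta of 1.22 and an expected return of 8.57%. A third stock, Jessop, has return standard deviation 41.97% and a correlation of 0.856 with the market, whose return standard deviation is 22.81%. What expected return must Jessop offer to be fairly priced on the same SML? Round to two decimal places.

10.67%

MRP = (8.57% − 6.44%) / (1.22 − 0.86) = 5.9167%
R_f = 6.44% − 0.86 × 5.9167% = 1.3516%
β_Jessop = ρ·σ_i/σ_m = 0.856 × 41.97 / 22.81 = 1.5750
E(R_Jessop) = R_f + β × MRP = 1.3516% + 1.5750 × 5.9167% = 10.67%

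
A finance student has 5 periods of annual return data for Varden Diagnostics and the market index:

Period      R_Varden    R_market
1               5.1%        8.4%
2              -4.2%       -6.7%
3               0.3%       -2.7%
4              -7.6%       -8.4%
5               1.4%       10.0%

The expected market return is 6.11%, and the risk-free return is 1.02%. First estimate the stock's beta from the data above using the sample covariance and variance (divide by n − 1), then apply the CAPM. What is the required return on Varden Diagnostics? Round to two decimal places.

Mean R_i = (5.1 − 4.2 + 0.3 − 7.6 + 1.4) / 5 = -1.0000%
Mean R_m = (8.4 − 6.7 − 2.7 − 8.4 + 10.0) / 5 = 0.1200%
Σ(R_i − R̄_i)(R_m − R̄_m) = 148.6100  ⇒  Cov = 148.6100 / 4 = 37.1525
Σ(R_m − R̄_m)² = 293.2280  ⇒  Var(R_m) = 293.2280 / 4 = 73.3070
β = Cov / Var(R_m) = 37.1525 / 73.3070 = 0.5068
MRP = 6.11% − 1.02% = 5.09%
E(R) = R_f + β × MRP = 1.02% + 0.5068 × 5.09% = 3.60%

3.60%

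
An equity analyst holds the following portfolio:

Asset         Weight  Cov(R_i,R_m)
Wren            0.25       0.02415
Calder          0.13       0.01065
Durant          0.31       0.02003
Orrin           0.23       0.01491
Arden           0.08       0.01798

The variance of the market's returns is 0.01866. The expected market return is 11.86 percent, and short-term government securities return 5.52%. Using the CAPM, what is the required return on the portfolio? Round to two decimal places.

11.81%

β_Wren = 0.02415 / 0.01866 = 1.2942
β_Calder = 0.01065 / 0.01866 = 0.5707
β_Durant = 0.02003 / 0.01866 = 1.0734
β_Orrin = 0.01491 / 0.01866 = 0.7990
β_Arden = 0.01798 / 0.01866 = 0.9636
β_P = Σ w_i β_i = 0.25×1.2942 + 0.13×0.5707 + 0.31×1.0734 + 0.23×0.7990 + 0.08×0.9636 = 0.9914
MRP = 11.86% − 5.52% = 6.34%
E(R_P) = R_f + β_P × MRP = 5.52% + 0.9914 × 6.34% = 11.81%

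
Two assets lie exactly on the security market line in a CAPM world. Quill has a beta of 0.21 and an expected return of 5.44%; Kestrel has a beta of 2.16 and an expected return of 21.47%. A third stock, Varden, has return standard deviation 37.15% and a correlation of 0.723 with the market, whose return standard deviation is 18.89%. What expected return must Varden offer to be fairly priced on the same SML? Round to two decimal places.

MRP = (21.47% − 5.44%) / (2.16 − 0.21) = 8.2205%
R_f = 5.44% − 0.21 × 8.2205% = 3.7137%
β_Varden = ρ·σ_i/σ_m = 0.723 × 37.15 / 18.89 = 1.4219
E(R_Varden) = R_f + β × MRP = 3.7137% + 1.4219 × 8.2205% = 15.40%

15.40%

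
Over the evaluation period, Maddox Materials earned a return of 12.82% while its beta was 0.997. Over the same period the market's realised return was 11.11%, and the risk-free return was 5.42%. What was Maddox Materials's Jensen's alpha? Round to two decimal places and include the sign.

Market excess return = 11.11% − 5.42% = 5.69%
CAPM benchmark = R_f + β(R_m − R_f) = 5.42% + 0.997 × 5.69% = 11.09293%
α = actual − benchmark = 12.82% − 11.09293% = +1.73%

+1.73%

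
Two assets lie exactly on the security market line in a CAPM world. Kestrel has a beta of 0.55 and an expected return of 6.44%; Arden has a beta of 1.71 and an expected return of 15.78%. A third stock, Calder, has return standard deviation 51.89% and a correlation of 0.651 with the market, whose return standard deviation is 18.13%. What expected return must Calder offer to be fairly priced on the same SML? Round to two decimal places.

17.01%

MRP = (15.78% − 6.44%) / (1.71 − 0.55) = 8.0517%
R_f = 6.44% − 0.55 × 8.0517% = 2.0116%
β_Calder = ρ·σ_i/σ_m = 0.651 × 51.89 / 18.13 = 1.8632
E(R_Calder) = R_f + β × MRP = 2.0116% + 1.8632 × 8.0517% = 17.01%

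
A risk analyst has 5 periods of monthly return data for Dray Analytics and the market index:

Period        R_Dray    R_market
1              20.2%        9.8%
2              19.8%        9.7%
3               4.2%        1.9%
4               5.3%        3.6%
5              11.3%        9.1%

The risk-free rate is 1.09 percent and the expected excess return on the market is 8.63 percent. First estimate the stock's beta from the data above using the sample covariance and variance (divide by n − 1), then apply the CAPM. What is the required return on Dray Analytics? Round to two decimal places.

17.04%

Mean R_i = (20.2 + 19.8 + 4.2 + 5.3 + 11.3) / 5 = 12.1600%
Mean R_m = (9.8 + 9.7 + 1.9 + 3.6 + 9.1) / 5 = 6.8200%
Σ(R_i − R̄_i)(R_m − R̄_m) = 105.2540  ⇒  Cov = 105.2540 / 4 = 26.3135
Σ(R_m − R̄_m)² = 56.9480  ⇒  Var(R_m) = 56.9480 / 4 = 14.2370
β = Cov / Var(R_m) = 26.3135 / 14.2370 = 1.8482
E(R) = R_f + β × MRP = 1.09% + 1.8482 × 8.63% = 17.04%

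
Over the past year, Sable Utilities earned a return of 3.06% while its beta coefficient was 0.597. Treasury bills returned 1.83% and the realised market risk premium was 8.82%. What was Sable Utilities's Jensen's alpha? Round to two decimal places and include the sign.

-4.04%

CAPM benchmark = R_f + β(R_m − R_f) = 1.83% + 0.597 × 8.82% = 7.09554%
α = actual − benchmark = 3.06% − 7.09554% = -4.04%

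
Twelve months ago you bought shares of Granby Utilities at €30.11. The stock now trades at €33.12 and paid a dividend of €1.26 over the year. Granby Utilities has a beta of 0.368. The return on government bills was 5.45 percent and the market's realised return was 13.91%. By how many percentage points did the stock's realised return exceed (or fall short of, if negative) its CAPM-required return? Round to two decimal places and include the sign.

+5.62%

Realised HPR = (P1 + D1 − P0) / P0 = (33.12 + 1.26 − 30.11) / 30.11 = 4.27 / 30.11 = 14.1813%
MRP = 13.91% − 5.45% = 8.46%
CAPM required = R_f + β·MRP = 5.45% + 0.368 × 8.46% = 8.56328%
α = realised − required = 14.1813% − 8.56328% = +5.62%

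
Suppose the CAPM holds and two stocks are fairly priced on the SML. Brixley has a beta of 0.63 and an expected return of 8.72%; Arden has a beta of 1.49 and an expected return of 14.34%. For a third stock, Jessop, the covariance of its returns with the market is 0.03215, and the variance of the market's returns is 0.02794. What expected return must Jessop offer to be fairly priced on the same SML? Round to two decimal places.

12.12%

MRP = (14.34% − 8.72%) / (1.49 − 0.63) = 6.5349%
R_f = 8.72% − 0.63 × 6.5349% = 4.6030%
β_Jessop = Cov / Var(R_m) = 0.03215 / 0.02794 = 1.1507
E(R_Jessop) = R_f + β × MRP = 4.6030% + 1.1507 × 6.5349% = 12.12%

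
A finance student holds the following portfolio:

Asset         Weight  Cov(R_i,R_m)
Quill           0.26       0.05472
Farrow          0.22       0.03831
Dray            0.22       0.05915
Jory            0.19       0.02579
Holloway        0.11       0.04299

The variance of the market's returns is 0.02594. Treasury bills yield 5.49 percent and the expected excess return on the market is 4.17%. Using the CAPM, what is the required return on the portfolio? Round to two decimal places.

12.77%

β_Quill = 0.05472 / 0.02594 = 2.1095
β_Farrow = 0.03831 / 0.02594 = 1.4769
β_Dray = 0.05915 / 0.02594 = 2.2803
β_Jory = 0.02579 / 0.02594 = 0.9942
β_Holloway = 0.04299 / 0.02594 = 1.6573
β_P = Σ w_i β_i = 0.26×2.1095 + 0.22×1.4769 + 0.22×2.2803 + 0.19×0.9942 + 0.11×1.6573 = 1.7463
E(R_P) = R_f + β_P × MRP = 5.49% + 1.7463 × 4.17% = 12.77%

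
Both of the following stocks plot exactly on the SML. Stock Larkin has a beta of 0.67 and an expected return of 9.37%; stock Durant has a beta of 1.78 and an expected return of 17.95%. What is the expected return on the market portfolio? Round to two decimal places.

11.92%

Both satisfy E(R) = R_f + β·MRP, so the slope of the SML is
MRP = (17.95% − 9.37%) / (1.78 − 0.67) = 8.58% / 1.11 = 7.7297%
R_f = E(R_Larkin) − β_Larkin·MRP = 9.37% − 0.67 × 7.7297% = 4.1911%
E(R_m) = R_f + MRP = 4.1911% + 7.7297% = 11.92%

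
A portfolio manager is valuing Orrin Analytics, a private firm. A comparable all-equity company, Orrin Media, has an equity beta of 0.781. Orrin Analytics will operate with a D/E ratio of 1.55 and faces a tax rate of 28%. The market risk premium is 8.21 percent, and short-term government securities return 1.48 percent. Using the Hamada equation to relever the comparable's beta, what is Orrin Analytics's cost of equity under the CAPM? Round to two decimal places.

15.05%

β_L = β_U × [1 + (1 − t)(D/E)] = 0.781 × [1 + (1 − 0.28) × 1.55]
    = 0.781 × [1 + 0.72 × 1.55] = 0.781 × 2.1160 = 1.6526
E(R) = R_f + β_L × MRP = 1.48% + 1.6526 × 8.21% = 15.05%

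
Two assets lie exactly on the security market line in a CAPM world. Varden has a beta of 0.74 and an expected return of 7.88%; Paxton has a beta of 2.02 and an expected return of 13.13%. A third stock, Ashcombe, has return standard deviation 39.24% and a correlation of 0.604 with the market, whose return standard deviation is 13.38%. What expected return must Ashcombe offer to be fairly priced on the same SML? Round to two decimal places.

12.11%

MRP = (13.13% − 7.88%) / (2.02 − 0.74) = 4.1016%
R_f = 7.88% − 0.74 × 4.1016% = 4.8448%
β_Ashcombe = ρ·σ_i/σ_m = 0.604 × 39.24 / 13.38 = 1.7714
E(R_Ashcombe) = R_f + β × MRP = 4.8448% + 1.7714 × 4.1016% = 12.11%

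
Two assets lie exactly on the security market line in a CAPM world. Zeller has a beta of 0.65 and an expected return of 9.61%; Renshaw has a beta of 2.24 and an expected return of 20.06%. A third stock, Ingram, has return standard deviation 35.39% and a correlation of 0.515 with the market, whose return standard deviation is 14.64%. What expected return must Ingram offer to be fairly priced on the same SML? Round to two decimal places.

MRP = (20.06% − 9.61%) / (2.24 − 0.65) = 6.5723%
R_f = 9.61% − 0.65 × 6.5723% = 5.3380%
β_Ingram = ρ·σ_i/σ_m = 0.515 × 35.39 / 14.64 = 1.2449
E(R_Ingram) = R_f + β × MRP = 5.3380% + 1.2449 × 6.5723% = 13.52%

13.52%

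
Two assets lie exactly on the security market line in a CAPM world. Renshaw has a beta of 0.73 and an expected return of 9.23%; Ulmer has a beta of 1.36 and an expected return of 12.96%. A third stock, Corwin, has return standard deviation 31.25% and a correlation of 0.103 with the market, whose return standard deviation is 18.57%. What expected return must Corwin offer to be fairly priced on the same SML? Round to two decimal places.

MRP = (12.96% − 9.23%) / (1.36 − 0.73) = 5.9206%
R_f = 9.23% − 0.73 × 5.9206% = 4.9080%
β_Corwin = ρ·σ_i/σ_m = 0.103 × 31.25 / 18.57 = 0.1733
E(R_Corwin) = R_f + β × MRP = 4.9080% + 0.1733 × 5.9206% = 5.93%

5.93%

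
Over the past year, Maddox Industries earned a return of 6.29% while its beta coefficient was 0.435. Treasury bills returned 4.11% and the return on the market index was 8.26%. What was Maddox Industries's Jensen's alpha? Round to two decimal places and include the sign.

+0.37%

Market excess return = 8.26% − 4.11% = 4.15%
CAPM benchmark = R_f + β(R_m − R_f) = 4.11% + 0.435 × 4.15% = 5.91525%
α = actual − benchmark = 6.29% − 5.91525% = +0.37%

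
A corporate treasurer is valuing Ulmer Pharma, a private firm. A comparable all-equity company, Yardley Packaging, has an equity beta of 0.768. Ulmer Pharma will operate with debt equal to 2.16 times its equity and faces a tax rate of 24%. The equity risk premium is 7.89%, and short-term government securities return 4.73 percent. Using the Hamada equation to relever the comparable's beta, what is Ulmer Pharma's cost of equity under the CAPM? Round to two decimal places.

20.74%

β_L = β_U × [1 + (1 − t)(D/E)] = 0.768 × [1 + (1 − 0.24) × 2.16]
    = 0.768 × [1 + 0.76 × 2.16] = 0.768 × 2.6416 = 2.0287
E(R) = R_f + β_L × MRP = 4.73% + 2.0287 × 7.89% = 20.74%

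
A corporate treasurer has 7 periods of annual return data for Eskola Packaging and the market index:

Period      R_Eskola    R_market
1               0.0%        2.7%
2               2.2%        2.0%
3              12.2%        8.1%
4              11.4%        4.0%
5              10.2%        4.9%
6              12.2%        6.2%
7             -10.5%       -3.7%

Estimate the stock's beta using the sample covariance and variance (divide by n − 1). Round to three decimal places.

Mean R_i = (0.0 + 2.2 + 12.2 + 11.4 + 10.2 + 12.2 − 10.5) / 7 = 5.3857%
Mean R_m = (2.7 + 2.0 + 8.1 + 4.0 + 4.9 + 6.2 − 3.7) / 7 = 3.4571%
Σ(R_i − R̄_i)(R_m − R̄_m) = 182.9557  ⇒  Cov = 182.9557 / 6 = 30.4926
Σ(R_m − R̄_m)² = 85.3771  ⇒  Var(R_m) = 85.3771 / 6 = 14.2295
β = Cov / Var(R_m) = 30.4926 / 14.2295 = 2.1429

2.143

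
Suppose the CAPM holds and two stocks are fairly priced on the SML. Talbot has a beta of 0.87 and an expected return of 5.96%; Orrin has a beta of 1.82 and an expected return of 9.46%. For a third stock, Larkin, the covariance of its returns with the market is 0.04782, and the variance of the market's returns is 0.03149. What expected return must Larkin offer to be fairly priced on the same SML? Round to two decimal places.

MRP = (9.46% − 5.96%) / (1.82 − 0.87) = 3.6842%
R_f = 5.96% − 0.87 × 3.6842% = 2.7547%
β_Larkin = Cov / Var(R_m) = 0.04782 / 0.03149 = 1.5186
E(R_Larkin) = R_f + β × MRP = 2.7547% + 1.5186 × 3.6842% = 8.35%

8.35%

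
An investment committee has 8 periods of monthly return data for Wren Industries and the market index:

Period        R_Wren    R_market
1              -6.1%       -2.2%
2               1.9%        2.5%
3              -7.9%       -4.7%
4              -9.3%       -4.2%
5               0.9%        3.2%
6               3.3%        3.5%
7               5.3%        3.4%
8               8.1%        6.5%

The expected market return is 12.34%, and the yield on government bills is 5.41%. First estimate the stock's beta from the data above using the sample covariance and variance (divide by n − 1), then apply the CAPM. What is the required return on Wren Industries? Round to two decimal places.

16.07%

Mean R_i = (-6.1 + 1.9 − 7.9 − 9.3 + 0.9 + 3.3 + 5.3 + 8.1) / 8 = -0.4750%
Mean R_m = (-2.2 + 2.5 − 4.7 − 4.2 + 3.2 + 3.5 + 3.4 + 6.5) / 8 = 1.0000%
Σ(R_i − R̄_i)(R_m − R̄_m) = 183.2600  ⇒  Cov = 183.2600 / 7 = 26.1800
Σ(R_m − R̄_m)² = 119.1200  ⇒  Var(R_m) = 119.1200 / 7 = 17.0171
β = Cov / Var(R_m) = 26.1800 / 17.0171 = 1.5385
MRP = 12.34% − 5.41% = 6.93%
E(R) = R_f + β × MRP = 5.41% + 1.5385 × 6.93% = 16.07%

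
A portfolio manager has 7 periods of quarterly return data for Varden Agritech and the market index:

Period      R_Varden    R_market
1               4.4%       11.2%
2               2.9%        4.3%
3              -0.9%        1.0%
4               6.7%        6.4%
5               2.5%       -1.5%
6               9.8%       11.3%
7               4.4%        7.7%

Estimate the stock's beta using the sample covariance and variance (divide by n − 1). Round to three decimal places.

Mean R_i = (4.4 + 2.9 − 0.9 + 6.7 + 2.5 + 9.8 + 4.4) / 7 = 4.2571%
Mean R_m = (11.2 + 4.3 + 1.0 + 6.4 − 1.5 + 11.3 + 7.7) / 7 = 5.7714%
Σ(R_i − R̄_i)(R_m − R̄_m) = 72.6114  ⇒  Cov = 72.6114 / 6 = 12.1019
Σ(R_m − R̄_m)² = 141.9543  ⇒  Var(R_m) = 141.9543 / 6 = 23.6591
β = Cov / Var(R_m) = 12.1019 / 23.6591 = 0.5115

0.512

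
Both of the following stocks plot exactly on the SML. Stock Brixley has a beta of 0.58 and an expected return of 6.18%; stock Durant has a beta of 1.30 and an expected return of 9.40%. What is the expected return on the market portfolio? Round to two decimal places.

Both satisfy E(R) = R_f + β·MRP, so the slope of the SML is
MRP = (9.40% − 6.18%) / (1.30 − 0.58) = 3.22% / 0.72 = 4.4722%
R_f = E(R_Brixley) − β_Brixley·MRP = 6.18% − 0.58 × 4.4722% = 3.5861%
E(R_m) = R_f + MRP = 3.5861% + 4.4722% = 8.06%

8.06%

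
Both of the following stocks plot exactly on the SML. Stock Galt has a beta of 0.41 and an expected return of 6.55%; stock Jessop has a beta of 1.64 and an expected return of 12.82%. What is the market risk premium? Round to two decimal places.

Both satisfy E(R) = R_f + β·MRP, so the slope of the SML is
MRP = (12.82% − 6.55%) / (1.64 − 0.41) = 6.27% / 1.23 = 5.0976%

5.10%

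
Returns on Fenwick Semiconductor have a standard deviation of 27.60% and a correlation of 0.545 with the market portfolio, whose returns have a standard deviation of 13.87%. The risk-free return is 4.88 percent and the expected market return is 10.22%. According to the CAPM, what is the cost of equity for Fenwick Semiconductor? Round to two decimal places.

β = ρ × σ_i / σ_m = 0.545 × 27.60% / 13.87% = 1.0845
MRP = 10.22% − 4.88% = 5.34%
E(R) = 4.88% + 1.0845 × 5.34% = 10.67%

10.67%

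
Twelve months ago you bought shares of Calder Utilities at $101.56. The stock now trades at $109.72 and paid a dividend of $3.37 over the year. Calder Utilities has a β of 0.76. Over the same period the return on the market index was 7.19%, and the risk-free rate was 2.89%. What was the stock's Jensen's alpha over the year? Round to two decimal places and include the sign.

Realised HPR = (P1 + D1 − P0) / P0 = (109.72 + 3.37 − 101.56) / 101.56 = 11.53 / 101.56 = 11.3529%
MRP = 7.19% − 2.89% = 4.30%
CAPM required = R_f + β·MRP = 2.89% + 0.76 × 4.30% = 6.1580%
α = realised − required = 11.3529% − 6.1580% = +5.19%

+5.19%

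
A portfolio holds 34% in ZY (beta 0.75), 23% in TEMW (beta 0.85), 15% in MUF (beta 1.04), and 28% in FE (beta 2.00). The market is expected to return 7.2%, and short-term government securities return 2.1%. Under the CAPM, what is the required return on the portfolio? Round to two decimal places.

8.05%

β_P = Σ w_i β_i = 0.34×0.75 + 0.23×0.85 + 0.15×1.04 + 0.28×2.00 = 1.1665
MRP = 7.2% − 2.1% = 5.10%
E(R_P) = R_f + β_P × MRP = 2.1% + 1.1665 × 5.1% = 8.05%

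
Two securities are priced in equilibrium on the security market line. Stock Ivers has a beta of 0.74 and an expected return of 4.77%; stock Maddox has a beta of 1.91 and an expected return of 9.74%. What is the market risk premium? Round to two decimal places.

4.25%

Both satisfy E(R) = R_f + β·MRP, so the slope of the SML is
MRP = (9.74% − 4.77%) / (1.91 − 0.74) = 4.97% / 1.17 = 4.2479%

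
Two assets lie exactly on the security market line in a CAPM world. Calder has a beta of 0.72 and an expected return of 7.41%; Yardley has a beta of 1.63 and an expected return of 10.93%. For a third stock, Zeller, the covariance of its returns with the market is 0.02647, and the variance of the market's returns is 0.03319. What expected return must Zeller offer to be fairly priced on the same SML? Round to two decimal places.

MRP = (10.93% − 7.41%) / (1.63 − 0.72) = 3.8681%
R_f = 7.41% − 0.72 × 3.8681% = 4.6250%
β_Zeller = Cov / Var(R_m) = 0.02647 / 0.03319 = 0.7975
E(R_Zeller) = R_f + β × MRP = 4.6250% + 0.7975 × 3.8681% = 7.71%

7.71%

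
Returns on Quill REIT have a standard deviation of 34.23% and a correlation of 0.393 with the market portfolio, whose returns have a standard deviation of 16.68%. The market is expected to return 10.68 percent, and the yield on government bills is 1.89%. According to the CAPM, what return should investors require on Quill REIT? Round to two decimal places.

8.98%

β = ρ × σ_i / σ_m = 0.393 × 34.23% / 16.68% = 0.8065
MRP = 10.68% − 1.89% = 8.79%
E(R) = 1.89% + 0.8065 × 8.79% = 8.98%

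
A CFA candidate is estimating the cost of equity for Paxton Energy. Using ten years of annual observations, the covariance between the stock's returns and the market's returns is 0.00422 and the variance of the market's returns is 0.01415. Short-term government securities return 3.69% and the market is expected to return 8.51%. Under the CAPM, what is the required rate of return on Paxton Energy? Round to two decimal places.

5.13%

β = Cov(R_i, R_m) / Var(R_m) = 0.00422 / 0.01415 = 0.2982
MRP = 8.51% − 3.69% = 4.82%
E(R) = R_f + β × MRP = 3.69% + 0.2982 × 4.82% = 5.13%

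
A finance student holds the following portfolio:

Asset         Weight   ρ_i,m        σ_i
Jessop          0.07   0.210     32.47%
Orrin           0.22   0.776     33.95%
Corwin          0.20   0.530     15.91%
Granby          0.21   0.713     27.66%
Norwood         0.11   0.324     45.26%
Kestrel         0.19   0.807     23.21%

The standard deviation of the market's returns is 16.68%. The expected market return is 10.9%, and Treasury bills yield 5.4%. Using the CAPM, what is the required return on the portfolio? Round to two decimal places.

11.10%

β_Jessop = 0.210 × 32.47% / 16.68% = 0.4088
β_Orrin = 0.776 × 33.95% / 16.68% = 1.5794
β_Corwin = 0.530 × 15.91% / 16.68% = 0.5055
β_Granby = 0.713 × 27.66% / 16.68% = 1.1823
β_Norwood = 0.324 × 45.26% / 16.68% = 0.8792
β_Kestrel = 0.807 × 23.21% / 16.68% = 1.1229
β_P = Σ w_i β_i = 0.07×0.4088 + 0.22×1.5794 + 0.20×0.5055 + 0.21×1.1823 + 0.11×0.8792 + 0.19×1.1229 = 1.0355
MRP = 10.9% − 5.4% = 5.50%
E(R_P) = R_f + β_P × MRP = 5.4% + 1.0355 × 5.5% = 11.10%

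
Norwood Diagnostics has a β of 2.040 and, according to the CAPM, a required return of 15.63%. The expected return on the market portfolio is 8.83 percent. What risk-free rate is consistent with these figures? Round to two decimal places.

2.29%

E(R) = R_f + β(E(R_m) − R_f) = R_f(1 − β) + β·E(R_m)
15.63% = R_f × (1 − 2.040) + 2.040 × 8.83%
15.63% = R_f × -1.040 + 18.01320%
R_f = (15.63% − 18.01320%) / -1.040 = 2.29%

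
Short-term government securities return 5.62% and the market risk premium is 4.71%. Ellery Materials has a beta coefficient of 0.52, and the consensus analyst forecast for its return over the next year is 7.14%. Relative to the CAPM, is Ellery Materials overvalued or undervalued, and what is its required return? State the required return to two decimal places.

Required return = R_f + β·MRP = 5.62% + 0.52 × 4.71% = 8.07%
Forecast 7.14% < required 8.07% → the stock plots below the SML → overvalued.

Overvalued; required return 8.07%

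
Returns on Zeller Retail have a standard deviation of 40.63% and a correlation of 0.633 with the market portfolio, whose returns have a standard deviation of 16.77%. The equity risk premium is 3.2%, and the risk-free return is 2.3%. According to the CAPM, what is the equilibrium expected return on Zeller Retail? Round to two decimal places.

β = ρ × σ_i / σ_m = 0.633 × 40.63% / 16.77% = 1.5336
E(R) = 2.3% + 1.5336 × 3.2% = 7.21%

7.21%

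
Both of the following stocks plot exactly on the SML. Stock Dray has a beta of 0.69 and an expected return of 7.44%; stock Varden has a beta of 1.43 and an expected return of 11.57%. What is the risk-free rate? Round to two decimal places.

Both satisfy E(R) = R_f + β·MRP, so the slope of the SML is
MRP = (11.57% − 7.44%) / (1.43 − 0.69) = 4.13% / 0.74 = 5.5811%
R_f = E(R_Dray) − β_Dray·MRP = 7.44% − 0.69 × 5.5811% = 3.5890%

3.59%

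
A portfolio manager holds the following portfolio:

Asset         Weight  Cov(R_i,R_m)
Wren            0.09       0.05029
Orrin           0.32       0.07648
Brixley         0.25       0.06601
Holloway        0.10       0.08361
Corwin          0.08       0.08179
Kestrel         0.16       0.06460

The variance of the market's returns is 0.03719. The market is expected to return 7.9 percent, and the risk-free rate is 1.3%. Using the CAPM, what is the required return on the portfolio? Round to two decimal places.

β_Wren = 0.05029 / 0.03719 = 1.3522
β_Orrin = 0.07648 / 0.03719 = 2.0565
β_Brixley = 0.06601 / 0.03719 = 1.7749
β_Holloway = 0.08361 / 0.03719 = 2.2482
β_Corwin = 0.08179 / 0.03719 = 2.1992
β_Kestrel = 0.06460 / 0.03719 = 1.7370
β_P = Σ w_i β_i = 0.09×1.3522 + 0.32×2.0565 + 0.25×1.7749 + 0.10×2.2482 + 0.08×2.1992 + 0.16×1.7370 = 1.9022
MRP = 7.9% − 1.3% = 6.60%
E(R_P) = R_f + β_P × MRP = 1.3% + 1.9022 × 6.6% = 13.85%

13.85%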